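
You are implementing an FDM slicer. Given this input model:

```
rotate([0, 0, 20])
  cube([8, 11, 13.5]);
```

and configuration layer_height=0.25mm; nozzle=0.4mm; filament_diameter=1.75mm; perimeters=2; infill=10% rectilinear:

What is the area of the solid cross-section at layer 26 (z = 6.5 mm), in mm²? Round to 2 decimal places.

88.00 mm²

At z = 6.5 mm: the 8×11 cube contributes its full rectangle (area 88.00 mm²); (rotated 20° about Z; rotation is an isometry so areas/perimeters/island counts are preserved). Overall, the cross-section is a single solid region. Net area = 88.00 mm².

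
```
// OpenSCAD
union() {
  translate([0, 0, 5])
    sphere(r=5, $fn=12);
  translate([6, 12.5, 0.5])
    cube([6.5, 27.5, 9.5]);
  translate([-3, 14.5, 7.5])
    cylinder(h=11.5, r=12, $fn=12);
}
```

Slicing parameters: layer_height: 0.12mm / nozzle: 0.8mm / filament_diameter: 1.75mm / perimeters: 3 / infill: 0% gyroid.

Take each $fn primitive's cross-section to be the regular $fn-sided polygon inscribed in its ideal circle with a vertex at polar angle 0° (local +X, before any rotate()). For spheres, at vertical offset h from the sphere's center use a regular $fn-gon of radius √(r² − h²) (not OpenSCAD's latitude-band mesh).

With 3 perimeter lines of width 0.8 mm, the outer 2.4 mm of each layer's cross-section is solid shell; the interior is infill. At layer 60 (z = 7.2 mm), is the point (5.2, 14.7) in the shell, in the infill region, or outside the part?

outside

At z = 7.2 mm: the r=5 sphere contributes a regular 12-gon of circumradius √(5²−2.2²) = 4.490; the cube at (6, 12.5) is present — its section is the full 6.5×27.5 rectangle; the cylinder at (-3, 14.5) is absent (z outside [7.5, 19]); Merging all regions: the 2 present regions are separate (no shared area or edge), so areas and boundary lengths simply add and each stays a separate island — 2 connected regions. Overall, the cross-section has 2 separate islands. The nearest boundary edge runs (6.00, 12.50)→(6.00, 40.00); distance from the point to it = 0.80 mm. The point is not inside any of the regions above, so it lies outside the cross-section (0.80 mm from the nearest boundary).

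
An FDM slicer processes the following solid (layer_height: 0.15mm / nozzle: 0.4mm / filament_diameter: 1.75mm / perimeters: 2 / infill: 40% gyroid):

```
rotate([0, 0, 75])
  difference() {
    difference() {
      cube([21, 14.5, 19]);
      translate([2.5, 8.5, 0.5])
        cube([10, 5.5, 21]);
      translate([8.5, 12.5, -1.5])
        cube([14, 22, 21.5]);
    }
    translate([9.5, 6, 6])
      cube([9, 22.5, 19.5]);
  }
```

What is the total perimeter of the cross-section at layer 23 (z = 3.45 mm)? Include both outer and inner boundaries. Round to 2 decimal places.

91.00 mm

At z = 3.45 mm: the cube (footprint 21×14.5) is included at this height (perimeter 71.00 mm); the cube at (2.5, 8.5) (footprint 10×5.5) is included at this height (perimeter 31.00 mm); the cube at (8.5, 12.5) (footprint 14×22) is included at this height (perimeter 72.00 mm); After the difference (first − rest): starting from the 21×14.5 cube, the 10×5.5 cube at (2.5, 8.5) lies wholly inside it (removes its full 55.00 mm² and its 31.00 mm outline becomes a hole wall); the 14×22 cube at (8.5, 12.5) partially overlaps it — only the 19.00 mm² overlap (of its 308.00 mm²) is removed, clipping the outline — boundary = 91.00 mm; the cube at (9.5, 6) is not intersected at this z (z outside [6, 25.5]); Taking the first minus the rest: none of the subtracted shapes is present at this height, so the result so far is unchanged — boundary = 91.00 mm; (rotated 75° about Z; rotation is an isometry so areas/perimeters/island counts are preserved). Overall, the cross-section is a single solid region. Total boundary length (outer) = 91.00 mm.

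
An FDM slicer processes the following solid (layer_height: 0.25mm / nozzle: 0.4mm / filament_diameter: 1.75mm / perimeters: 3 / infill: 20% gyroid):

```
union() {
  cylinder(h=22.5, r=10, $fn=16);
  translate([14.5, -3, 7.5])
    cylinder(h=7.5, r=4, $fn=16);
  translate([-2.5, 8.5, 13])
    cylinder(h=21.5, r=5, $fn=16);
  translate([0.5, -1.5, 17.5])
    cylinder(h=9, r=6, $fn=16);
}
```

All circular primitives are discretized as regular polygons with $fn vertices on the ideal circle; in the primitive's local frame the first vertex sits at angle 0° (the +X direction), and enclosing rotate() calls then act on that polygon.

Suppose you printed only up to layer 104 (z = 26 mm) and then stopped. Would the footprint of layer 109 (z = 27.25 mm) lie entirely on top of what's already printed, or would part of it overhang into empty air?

Compare the two slices. At z = 26: the cylinder does not reach this height (z outside [0, 22.5]); the cylinder at (14.5, -3) does not reach this height (z outside [7.5, 15]); the cylinder at (-2.5, 8.5): section is a regular 16-gon, circumradius r=5 (area = (16/2)·5.000²·sin(360°/16) = 76.54 mm²); the cylinder at (0.5, -1.5): section is a regular 16-gon, circumradius r=6 (area = (16/2)·6.000²·sin(360°/16) = 110.21 mm²); Taking the union: the regions partially overlap — summed areas 186.75 mm² minus the doubly-counted overlap 0.83 mm² gives 185.92 mm² — area = 185.92 mm². At z = 27.25: the cylinder does not reach this height (z outside [0, 22.5]); the cylinder at (14.5, -3) does not reach this height (z outside [7.5, 15]); the r=5 cylinder at (-2.5, 8.5) contributes a regular 16-gon of circumradius 5 (area = (16/2)·5.000²·sin(360°/16) = 76.54 mm²); the cylinder at (0.5, -1.5) does not reach this height (z outside [17.5, 26.5]); Taking the union: only the r=5 cylinder at (-2.5, 8.5) is present, so the union is just that shape — area = 76.54 mm². Checking containment: the cross-section at z = 27.25 is a subset of the cross-section at z = 26.

entirely on top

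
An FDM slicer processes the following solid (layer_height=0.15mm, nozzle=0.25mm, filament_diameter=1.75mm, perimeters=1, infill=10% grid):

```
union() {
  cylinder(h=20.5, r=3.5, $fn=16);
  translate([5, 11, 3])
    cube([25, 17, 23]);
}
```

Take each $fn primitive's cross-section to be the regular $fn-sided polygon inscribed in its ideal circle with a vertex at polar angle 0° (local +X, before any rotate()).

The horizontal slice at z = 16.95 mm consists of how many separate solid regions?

2

At z = 16.95 mm: the cylinder: section is a regular 16-gon, circumradius r=3.5; the 25×17 cube at (5, 11) contributes its full rectangle; Merging all regions: the 2 present regions are separate (no shared area or edge), so areas and boundary lengths simply add and each stays a separate island — 2 connected regions. The result has 2 disconnected regions.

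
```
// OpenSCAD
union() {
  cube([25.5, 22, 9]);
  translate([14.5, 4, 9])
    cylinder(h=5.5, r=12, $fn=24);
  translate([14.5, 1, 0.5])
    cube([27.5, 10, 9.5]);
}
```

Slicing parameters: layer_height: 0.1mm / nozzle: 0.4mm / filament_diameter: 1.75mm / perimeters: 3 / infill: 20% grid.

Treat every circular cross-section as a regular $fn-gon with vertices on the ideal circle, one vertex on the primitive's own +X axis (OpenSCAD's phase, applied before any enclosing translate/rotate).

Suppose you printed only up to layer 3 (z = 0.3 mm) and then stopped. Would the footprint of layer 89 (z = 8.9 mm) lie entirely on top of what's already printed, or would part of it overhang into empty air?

part overhangs

Compare the two slices. At z = 0.3: the cube is present — its section is the full 25.5×22 rectangle (area 561.00 mm²); the cylinder at (14.5, 4) is not intersected at this z (z outside [9, 14.5]); the cube at (14.5, 1) is absent (z outside [0.5, 10]); Merging all regions: only the 25.5×22 cube is present, so the union is just that shape — area = 561.00 mm². At z = 8.9: the cube (footprint 25.5×22) is included at this height (area 561.00 mm²); the cylinder at (14.5, 4) does not reach this height (z outside [9, 14.5]); the cube at (14.5, 1) (footprint 27.5×10) is included at this height (area 275.00 mm²); Merging all regions: the regions partially overlap — summed areas 836.00 mm² minus the doubly-counted overlap 110.00 mm² gives 726.00 mm² — area = 726.00 mm². Checking containment: at z = 8.9 the cross-section extends beyond the z = 0.3 cross-section by about 165.00 mm².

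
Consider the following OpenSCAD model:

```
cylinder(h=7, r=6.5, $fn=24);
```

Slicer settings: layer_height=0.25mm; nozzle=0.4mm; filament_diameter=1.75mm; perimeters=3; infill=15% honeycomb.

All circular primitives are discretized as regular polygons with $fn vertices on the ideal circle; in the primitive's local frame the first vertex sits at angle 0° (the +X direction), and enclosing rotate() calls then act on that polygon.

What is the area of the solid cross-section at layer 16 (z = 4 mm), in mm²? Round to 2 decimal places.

131.22 mm²

At z = 4 mm: the cylinder: section is a regular 24-gon, circumradius r=6.5 (area = (24/2)·6.500²·sin(360°/24) = 131.22 mm²). Overall, the cross-section is a single solid region. Net area = 131.22 mm².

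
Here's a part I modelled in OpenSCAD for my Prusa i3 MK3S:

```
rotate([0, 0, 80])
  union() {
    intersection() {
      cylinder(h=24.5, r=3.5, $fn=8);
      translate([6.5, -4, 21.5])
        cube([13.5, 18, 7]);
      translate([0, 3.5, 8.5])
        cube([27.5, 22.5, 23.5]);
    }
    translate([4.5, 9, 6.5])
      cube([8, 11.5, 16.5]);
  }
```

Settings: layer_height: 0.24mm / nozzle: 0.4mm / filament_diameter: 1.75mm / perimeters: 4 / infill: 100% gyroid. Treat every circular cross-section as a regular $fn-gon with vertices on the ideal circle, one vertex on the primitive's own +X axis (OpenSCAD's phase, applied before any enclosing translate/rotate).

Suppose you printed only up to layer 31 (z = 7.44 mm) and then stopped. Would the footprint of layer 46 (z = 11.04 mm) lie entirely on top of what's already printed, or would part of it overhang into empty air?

entirely on top

Compare the two slices. At z = 7.44: the cylinder: section is a regular 8-gon, circumradius r=3.5 (area = (8/2)·3.500²·sin(360°/8) = 34.65 mm²); the cube at (6.5, -4) is not intersected at this z (z outside [21.5, 28.5]); the cube at (0, 3.5) is absent (z outside [8.5, 32]); Taking the intersection: at least one operand is absent at this height, so nothing remains; the cube at (4.5, 9) (footprint 8×11.5) is included at this height (area 92.00 mm²); Combining (union): only the 8×11.5 cube at (4.5, 9) is present, so the union is just that shape — area = 92.00 mm²; (rotated 80° about Z; rotation is an isometry so areas/perimeters/island counts are preserved). At z = 11.04: the r=3.5 cylinder gives a regular 8-gon of circumradius 3.5 (constant along its height) (area = (8/2)·3.500²·sin(360°/8) = 34.65 mm²); the cube at (6.5, -4) does not reach this height (z outside [21.5, 28.5]); the cube at (0, 3.5) (footprint 27.5×22.5) is included at this height (area 618.75 mm²); Taking the intersection: at least one operand is absent at this height, so nothing remains; the cube at (4.5, 9) (footprint 8×11.5) is included at this height (area 92.00 mm²); Merging all regions: only the 8×11.5 cube at (4.5, 9) is present, so the union is just that shape — area = 92.00 mm²; (rotated 80° about Z; rotation is an isometry so areas/perimeters/island counts are preserved). Checking containment: the cross-section at z = 11.04 is a subset of the cross-section at z = 7.44.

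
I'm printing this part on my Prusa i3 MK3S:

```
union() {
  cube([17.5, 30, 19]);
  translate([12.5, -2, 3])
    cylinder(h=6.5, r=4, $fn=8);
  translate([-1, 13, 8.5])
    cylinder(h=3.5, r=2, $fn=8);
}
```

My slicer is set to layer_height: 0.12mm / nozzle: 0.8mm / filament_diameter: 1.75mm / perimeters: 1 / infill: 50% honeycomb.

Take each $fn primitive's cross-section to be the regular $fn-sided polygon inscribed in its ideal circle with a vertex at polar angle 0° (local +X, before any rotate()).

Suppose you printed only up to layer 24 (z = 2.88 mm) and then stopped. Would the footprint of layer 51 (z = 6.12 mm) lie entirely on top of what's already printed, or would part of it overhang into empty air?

Compare the two slices. At z = 2.88: the cube (footprint 17.5×30) is included at this height (area 525.00 mm²); the cylinder at (12.5, -2) does not reach this height (z outside [3, 9.5]); the cylinder at (-1, 13) does not reach this height (z outside [8.5, 12]); Combining (union): only the 17.5×30 cube is present, so the union is just that shape — area = 525.00 mm². At z = 6.12: the cube (footprint 17.5×30) is included at this height (area 525.00 mm²); the cylinder at (12.5, -2): section is a regular 8-gon, circumradius r=4 (area = (8/2)·4.000²·sin(360°/8) = 45.25 mm²); the cylinder at (-1, 13) is absent (z outside [8.5, 12]); Merging all regions: the regions partially overlap — summed areas 570.25 mm² minus the doubly-counted overlap 8.28 mm² gives 561.97 mm² — area = 561.97 mm². Checking containment: at z = 6.12 the cross-section extends beyond the z = 2.88 cross-section by about 36.97 mm².

part overhangs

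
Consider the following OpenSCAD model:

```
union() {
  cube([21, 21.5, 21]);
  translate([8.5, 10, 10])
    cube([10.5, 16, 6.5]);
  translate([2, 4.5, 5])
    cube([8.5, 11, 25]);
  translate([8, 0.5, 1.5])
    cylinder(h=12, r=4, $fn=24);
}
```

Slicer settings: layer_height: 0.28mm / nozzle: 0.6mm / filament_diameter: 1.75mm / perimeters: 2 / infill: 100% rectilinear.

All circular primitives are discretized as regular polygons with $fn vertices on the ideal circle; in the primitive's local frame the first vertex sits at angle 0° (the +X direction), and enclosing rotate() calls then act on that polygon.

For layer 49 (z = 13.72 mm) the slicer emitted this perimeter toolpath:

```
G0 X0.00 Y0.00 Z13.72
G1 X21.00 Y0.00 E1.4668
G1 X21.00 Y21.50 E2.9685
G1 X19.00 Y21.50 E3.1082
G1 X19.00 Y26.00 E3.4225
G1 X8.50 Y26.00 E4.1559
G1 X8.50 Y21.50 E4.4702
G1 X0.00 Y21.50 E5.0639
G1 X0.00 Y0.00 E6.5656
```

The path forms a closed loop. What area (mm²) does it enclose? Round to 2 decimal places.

Apply the shoelace formula to the sequence of (X, Y) vertices; enclosed area = 498.75 mm².

498.75 mm²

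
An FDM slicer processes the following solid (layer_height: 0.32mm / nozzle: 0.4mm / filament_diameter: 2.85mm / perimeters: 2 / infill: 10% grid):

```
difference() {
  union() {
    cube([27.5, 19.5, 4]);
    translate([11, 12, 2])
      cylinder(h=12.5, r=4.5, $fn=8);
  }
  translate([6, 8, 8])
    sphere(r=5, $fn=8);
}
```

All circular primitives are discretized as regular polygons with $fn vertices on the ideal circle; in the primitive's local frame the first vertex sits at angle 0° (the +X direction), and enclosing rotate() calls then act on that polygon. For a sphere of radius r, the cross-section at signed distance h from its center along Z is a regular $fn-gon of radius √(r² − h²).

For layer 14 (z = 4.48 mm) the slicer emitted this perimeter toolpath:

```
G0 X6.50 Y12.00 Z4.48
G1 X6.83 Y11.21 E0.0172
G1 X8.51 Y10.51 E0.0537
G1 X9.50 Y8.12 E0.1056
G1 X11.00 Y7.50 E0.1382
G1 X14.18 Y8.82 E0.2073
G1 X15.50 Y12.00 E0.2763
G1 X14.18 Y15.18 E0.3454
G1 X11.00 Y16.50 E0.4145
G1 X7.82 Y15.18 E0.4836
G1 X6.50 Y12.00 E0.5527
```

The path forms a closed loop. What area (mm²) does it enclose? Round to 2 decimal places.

Apply the shoelace formula to the sequence of (X, Y) vertices; enclosed area = 53.92 mm².

53.92 mm²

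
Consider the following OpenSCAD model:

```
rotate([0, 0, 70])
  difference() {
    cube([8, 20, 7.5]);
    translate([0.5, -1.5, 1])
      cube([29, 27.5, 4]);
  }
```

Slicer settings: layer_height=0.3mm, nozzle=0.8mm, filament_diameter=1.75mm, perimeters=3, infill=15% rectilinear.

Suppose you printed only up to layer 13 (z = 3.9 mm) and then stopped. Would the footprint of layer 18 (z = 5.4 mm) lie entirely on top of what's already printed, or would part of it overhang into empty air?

part overhangs

Compare the two slices. At z = 3.9: the cube (footprint 8×20) is included at this height (area 160.00 mm²); the cube at (0.5, -1.5) is present — its section is the full 29×27.5 rectangle (area 797.50 mm²); Taking the first minus the rest: starting from the 8×20 cube (160.00 mm²), the 29×27.5 cube at (0.5, -1.5) partially overlaps it — only the 150.00 mm² overlap (of its 797.50 mm²) is removed, clipping the outline — area = 10.00 mm²; (rotated 70° about Z; rotation is an isometry so areas/perimeters/island counts are preserved). At z = 5.4: the cube is present — its section is the full 8×20 rectangle (area 160.00 mm²); the cube at (0.5, -1.5) does not reach this height (z outside [1, 5]); Taking the first minus the rest: none of the subtracted shapes is present at this height, so the 8×20 cube is unchanged — area = 160.00 mm²; (rotated 70° about Z; rotation is an isometry so areas/perimeters/island counts are preserved). Checking containment: at z = 5.4 the cross-section extends beyond the z = 3.9 cross-section by about 150.00 mm².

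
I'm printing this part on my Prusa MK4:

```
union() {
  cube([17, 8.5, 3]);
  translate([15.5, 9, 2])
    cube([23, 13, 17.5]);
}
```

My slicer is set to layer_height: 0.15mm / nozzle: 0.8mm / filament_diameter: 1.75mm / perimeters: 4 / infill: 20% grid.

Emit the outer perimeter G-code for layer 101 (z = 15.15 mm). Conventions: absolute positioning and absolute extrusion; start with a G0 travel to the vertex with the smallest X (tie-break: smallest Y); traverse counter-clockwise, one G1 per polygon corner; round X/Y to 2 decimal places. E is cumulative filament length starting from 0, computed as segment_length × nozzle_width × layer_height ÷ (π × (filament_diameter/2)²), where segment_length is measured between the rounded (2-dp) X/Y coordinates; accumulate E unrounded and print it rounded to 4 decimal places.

At z = 15.15 mm: the cube is not intersected at this z (z outside [0, 3]); the 23×13 cube at (15.5, 9) contributes its full rectangle; Merging all regions: only the 23×13 cube at (15.5, 9) is present, so the union is just that shape — 1 connected region. The outline is a single polygon with 4 vertices. Extrusion per mm of travel: 0.8 × 0.15 / (π × 0.875²) = 0.049890. Accumulating E over each segment gives final E = 3.5921.

G0 X15.50 Y9.00 Z15.15
G1 X38.50 Y9.00 E1.1475
G1 X38.50 Y22.00 E1.7960
G1 X15.50 Y22.00 E2.9435
G1 X15.50 Y9.00 E3.5921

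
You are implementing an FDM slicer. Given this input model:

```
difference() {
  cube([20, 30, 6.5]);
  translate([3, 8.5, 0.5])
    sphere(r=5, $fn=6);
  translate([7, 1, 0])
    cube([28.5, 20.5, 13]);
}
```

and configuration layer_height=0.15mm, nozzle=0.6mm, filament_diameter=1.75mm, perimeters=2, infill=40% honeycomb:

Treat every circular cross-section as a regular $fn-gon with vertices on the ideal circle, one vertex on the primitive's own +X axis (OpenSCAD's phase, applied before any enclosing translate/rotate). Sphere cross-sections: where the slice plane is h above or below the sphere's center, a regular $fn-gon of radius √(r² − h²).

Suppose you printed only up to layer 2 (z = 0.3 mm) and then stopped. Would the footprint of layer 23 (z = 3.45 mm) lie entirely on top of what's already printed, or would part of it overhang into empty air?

part overhangs

Compare the two slices. At z = 0.3: the cube is present — its section is the full 20×30 rectangle (area 600.00 mm²); the r=5 sphere at (3, 8.5) contributes a regular 6-gon of circumradius √(5²−0.2²) = 4.996 (area = (6/2)·4.996²·sin(360°/6) = 64.85 mm²); the cube at (7, 1) is present — its section is the full 28.5×20.5 rectangle (area 584.25 mm²); Subtracting the remaining from the first: starting from the 20×30 cube (600.00 mm²), the r=5 sphere at (3, 8.5) partially overlaps it — only the 57.95 mm² overlap (of its 64.85 mm²) is removed, clipping the outline; the 28.5×20.5 cube at (7, 1) partially overlaps it — only the 264.78 mm² overlap (of its 584.25 mm²) is removed, clipping the outline — area = 277.27 mm². At z = 3.45: the 20×30 cube contributes its full rectangle (area 600.00 mm²); the r=5 sphere at (3, 8.5) slices to a regular 6-gon of circumradius 4.037 (√(r²−h²) with h=2.95 from center) (area = (6/2)·4.037²·sin(360°/6) = 42.34 mm²); the cube at (7, 1) (footprint 28.5×20.5) is included at this height (area 584.25 mm²); Subtracting the remaining from the first: starting from the 20×30 cube (600.00 mm²), the r=5 sphere at (3, 8.5) partially overlaps it — only the 40.48 mm² overlap (of its 42.34 mm²) is removed, clipping the outline; the 28.5×20.5 cube at (7, 1) partially overlaps it — only the 266.50 mm² overlap (of its 584.25 mm²) is removed, clipping the outline — area = 293.02 mm². Checking containment: at z = 3.45 the cross-section extends beyond the z = 0.3 cross-section by about 15.75 mm².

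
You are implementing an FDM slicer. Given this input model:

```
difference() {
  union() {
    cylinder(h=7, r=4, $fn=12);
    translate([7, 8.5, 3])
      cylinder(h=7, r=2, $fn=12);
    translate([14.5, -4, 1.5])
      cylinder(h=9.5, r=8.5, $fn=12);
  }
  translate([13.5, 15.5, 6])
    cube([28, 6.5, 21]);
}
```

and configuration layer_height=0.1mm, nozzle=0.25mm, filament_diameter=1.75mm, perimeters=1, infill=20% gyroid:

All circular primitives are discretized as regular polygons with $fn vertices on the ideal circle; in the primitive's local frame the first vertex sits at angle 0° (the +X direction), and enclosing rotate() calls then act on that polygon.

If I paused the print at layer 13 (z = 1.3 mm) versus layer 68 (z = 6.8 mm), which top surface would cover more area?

layer 68 (z = 6.8 mm)

Layer 13 (z = 1.3): the cylinder: section is a regular 12-gon, circumradius r=4 (area = (12/2)·4.000²·sin(360°/12) = 48.00 mm²); the cylinder at (7, 8.5) is absent (z outside [3, 10]); the cylinder at (14.5, -4) is not intersected at this z (z outside [1.5, 11]); Taking the union: only the r=4 cylinder is present, so the union is just that shape — area = 48.00 mm²; the cube at (13.5, 15.5) does not reach this height (z outside [6, 27]); Subtracting the remaining from the first: none of the subtracted shapes is present at this height, so that combined region is unchanged — area = 48.00 mm². So its area = 48.00 mm². Layer 68 (z = 6.8): the r=4 cylinder gives a regular 12-gon of circumradius 4 (constant along its height) (area = (12/2)·4.000²·sin(360°/12) = 48.00 mm²); the r=2 cylinder at (7, 8.5) contributes a regular 12-gon of circumradius 2 (area = (12/2)·2.000²·sin(360°/12) = 12.00 mm²); the cylinder at (14.5, -4): section is a regular 12-gon, circumradius r=8.5 (area = (12/2)·8.500²·sin(360°/12) = 216.75 mm²); Taking the union: the 3 present regions are separate (no shared area or edge), so areas and boundary lengths simply add and each stays a separate island — area = 276.75 mm²; the 28×6.5 cube at (13.5, 15.5) contributes its full rectangle (area 182.00 mm²); Taking the first minus the rest: starting from the result so far (276.75 mm²), the 28×6.5 cube at (13.5, 15.5) misses the remaining region (no effect) — area = 276.75 mm². So its area = 276.75 mm². Layer 68 is larger (276.75 vs 48.00 mm²).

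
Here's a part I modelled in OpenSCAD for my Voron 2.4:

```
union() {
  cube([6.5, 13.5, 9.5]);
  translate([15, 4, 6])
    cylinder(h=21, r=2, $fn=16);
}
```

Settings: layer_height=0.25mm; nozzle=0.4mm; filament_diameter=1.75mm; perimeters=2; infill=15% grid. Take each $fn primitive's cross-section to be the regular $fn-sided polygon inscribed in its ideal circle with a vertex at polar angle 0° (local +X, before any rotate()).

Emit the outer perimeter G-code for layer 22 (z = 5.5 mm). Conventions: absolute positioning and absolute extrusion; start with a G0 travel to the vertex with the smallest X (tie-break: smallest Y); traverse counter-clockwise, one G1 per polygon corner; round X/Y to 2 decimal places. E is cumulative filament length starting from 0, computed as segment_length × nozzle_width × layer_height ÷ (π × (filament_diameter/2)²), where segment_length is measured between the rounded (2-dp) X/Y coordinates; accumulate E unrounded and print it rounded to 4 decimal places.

G0 X0.00 Y0.00 Z5.50
G1 X6.50 Y0.00 E0.2702
G1 X6.50 Y13.50 E0.8315
G1 X0.00 Y13.50 E1.1017
G1 X0.00 Y0.00 E1.6630

At z = 5.5 mm: the 6.5×13.5 cube contributes its full rectangle; the cylinder at (15, 4) is absent (z outside [6, 27]); Combining (union): only the 6.5×13.5 cube is present, so the union is just that shape — 1 connected region. The outline is a single polygon with 4 vertices. Extrusion per mm of travel: 0.4 × 0.25 / (π × 0.875²) = 0.041575. Accumulating E over each segment gives final E = 1.6630.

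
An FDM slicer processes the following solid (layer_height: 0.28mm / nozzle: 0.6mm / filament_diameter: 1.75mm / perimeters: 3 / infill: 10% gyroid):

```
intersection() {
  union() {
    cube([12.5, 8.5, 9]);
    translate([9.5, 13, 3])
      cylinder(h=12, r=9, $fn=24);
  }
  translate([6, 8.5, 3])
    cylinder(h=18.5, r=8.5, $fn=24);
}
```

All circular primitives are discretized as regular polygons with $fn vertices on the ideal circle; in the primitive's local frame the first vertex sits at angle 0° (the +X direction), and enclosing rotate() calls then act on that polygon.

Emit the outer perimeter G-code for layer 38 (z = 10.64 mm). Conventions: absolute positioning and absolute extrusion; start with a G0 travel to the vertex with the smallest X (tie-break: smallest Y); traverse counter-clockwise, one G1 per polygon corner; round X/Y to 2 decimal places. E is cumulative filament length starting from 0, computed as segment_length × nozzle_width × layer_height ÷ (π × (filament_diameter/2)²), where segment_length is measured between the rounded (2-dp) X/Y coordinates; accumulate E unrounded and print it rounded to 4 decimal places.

G0 X0.50 Y13.00 Z10.64
G1 X0.81 Y10.67 E0.1642
G1 X1.71 Y8.50 E0.3283
G1 X3.14 Y6.64 E0.4921
G1 X5.00 Y5.21 E0.6560
G1 X7.17 Y4.31 E0.8201
G1 X9.50 Y4.00 E0.9843
G1 X11.83 Y4.31 E1.1484
G1 X13.71 Y5.08 E1.2903
G1 X14.21 Y6.30 E1.3824
G1 X14.50 Y8.50 E1.5374
G1 X14.21 Y10.70 E1.6924
G1 X13.36 Y12.75 E1.8474
G1 X12.01 Y14.51 E2.0023
G1 X10.25 Y15.86 E2.1573
G1 X8.20 Y16.71 E2.3123
G1 X6.00 Y17.00 E2.4673
G1 X3.80 Y16.71 E2.6223
G1 X1.75 Y15.86 E2.7773
G1 X0.78 Y15.12 E2.8625
G1 X0.50 Y13.00 E3.0118

At z = 10.64 mm: the cube is absent (z outside [0, 9]); the r=9 cylinder at (9.5, 13) gives a regular 24-gon of circumradius 9 (constant along its height); Merging all regions: only the r=9 cylinder at (9.5, 13) is present, so the union is just that shape — 1 connected region; the r=8.5 cylinder at (6, 8.5) contributes a regular 24-gon of circumradius 8.5; Keeping only the common overlap: the r=8.5 cylinder at (6, 8.5) partially overlaps the result so far; clipping to the common part keeps 140.17 mm² — 1 connected region. The outline is a single polygon with 20 vertices. Extrusion per mm of travel: 0.6 × 0.28 / (π × 0.875²) = 0.069846. Accumulating E over each segment gives final E = 3.0118.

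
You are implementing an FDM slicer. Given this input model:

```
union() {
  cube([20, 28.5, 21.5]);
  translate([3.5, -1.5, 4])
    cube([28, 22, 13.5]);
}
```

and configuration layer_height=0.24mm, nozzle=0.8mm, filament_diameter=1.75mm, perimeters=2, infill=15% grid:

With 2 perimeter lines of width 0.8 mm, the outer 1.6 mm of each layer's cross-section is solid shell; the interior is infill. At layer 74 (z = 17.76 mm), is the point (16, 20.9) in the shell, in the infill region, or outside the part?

infill

At z = 17.76 mm: the 20×28.5 cube contributes its full rectangle; the cube at (3.5, -1.5) is not intersected at this z (z outside [4, 17.5]); Taking the union: only the 20×28.5 cube is present, so the union is just that shape — 1 connected region. Overall, the cross-section is a single solid region. The nearest boundary edge runs (20.00, 0.00)→(20.00, 28.50); distance from the point to it = 4.00 mm. The point is inside the cross-section and 4.00 mm from the nearest boundary — more than the 1.6 mm shell width (2 × 0.8), so it's in the infill interior.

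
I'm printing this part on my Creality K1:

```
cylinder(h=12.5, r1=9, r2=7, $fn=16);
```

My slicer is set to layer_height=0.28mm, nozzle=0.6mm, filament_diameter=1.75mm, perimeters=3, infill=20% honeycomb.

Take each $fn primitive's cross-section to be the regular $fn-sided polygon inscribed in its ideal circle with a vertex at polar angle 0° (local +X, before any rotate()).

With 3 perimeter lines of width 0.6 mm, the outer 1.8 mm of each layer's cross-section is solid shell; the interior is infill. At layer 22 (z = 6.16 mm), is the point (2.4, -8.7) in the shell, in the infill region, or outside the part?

At z = 6.16 mm: the cone contributes a regular 16-gon of circumradius 8.014 (interpolated between r1=9 and r2=7 at t=0.493). Overall, the cross-section is a single solid region. The nearest boundary edge runs (-0.00, -8.01)→(3.07, -7.40); distance from the point to it = 1.14 mm. The point is not inside any of the regions above, so it lies outside the cross-section (1.14 mm from the nearest boundary).

outside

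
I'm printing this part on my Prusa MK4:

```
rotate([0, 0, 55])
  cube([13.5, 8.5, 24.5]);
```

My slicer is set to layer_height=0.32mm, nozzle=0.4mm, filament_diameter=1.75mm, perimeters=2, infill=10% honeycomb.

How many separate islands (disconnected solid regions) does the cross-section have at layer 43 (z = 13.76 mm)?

1

At z = 13.76 mm: the 13.5×8.5 cube contributes its full rectangle; (rotated 55° about Z; rotation is an isometry so areas/perimeters/island counts are preserved). Overall, the cross-section is a single solid region. Island count = 1.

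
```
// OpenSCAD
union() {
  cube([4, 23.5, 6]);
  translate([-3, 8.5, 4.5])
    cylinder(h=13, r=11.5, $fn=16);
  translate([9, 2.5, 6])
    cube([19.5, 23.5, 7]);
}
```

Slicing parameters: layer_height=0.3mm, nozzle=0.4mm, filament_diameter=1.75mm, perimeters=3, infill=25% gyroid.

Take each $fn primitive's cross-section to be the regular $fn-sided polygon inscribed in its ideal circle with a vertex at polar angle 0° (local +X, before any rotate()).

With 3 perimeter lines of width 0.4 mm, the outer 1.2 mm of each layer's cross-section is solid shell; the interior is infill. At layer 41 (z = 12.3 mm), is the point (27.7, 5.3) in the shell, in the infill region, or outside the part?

At z = 12.3 mm: the cube is absent (z outside [0, 6]); the r=11.5 cylinder at (-3, 8.5) contributes a regular 16-gon of circumradius 11.5; the cube at (9, 2.5) is present — its section is the full 19.5×23.5 rectangle; Merging all regions: the 2 present regions are separate (no shared area or edge), so areas and boundary lengths simply add and each stays a separate island — 2 connected regions. Overall, the cross-section has 2 separate islands. The nearest boundary edge runs (28.50, 26.00)→(28.50, 2.50); distance from the point to it = 0.80 mm. (Shell/infill is judged within the island containing the point — the largest one.) The point is inside the cross-section, 0.80 mm from the nearest boundary — within the 1.2 mm shell band (3 × 0.4).

shell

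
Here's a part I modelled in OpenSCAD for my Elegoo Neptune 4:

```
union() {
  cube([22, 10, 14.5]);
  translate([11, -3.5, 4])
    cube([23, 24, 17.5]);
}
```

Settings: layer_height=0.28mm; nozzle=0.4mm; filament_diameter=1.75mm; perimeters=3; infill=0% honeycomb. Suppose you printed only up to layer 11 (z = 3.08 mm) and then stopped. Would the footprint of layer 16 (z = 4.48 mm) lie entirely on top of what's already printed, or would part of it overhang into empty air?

part overhangs

Compare the two slices. At z = 3.08: the 22×10 cube contributes its full rectangle (area 220.00 mm²); the cube at (11, -3.5) does not reach this height (z outside [4, 21.5]); Taking the union: only the 22×10 cube is present, so the union is just that shape — area = 220.00 mm². At z = 4.48: the 22×10 cube contributes its full rectangle (area 220.00 mm²); the 23×24 cube at (11, -3.5) contributes its full rectangle (area 552.00 mm²); Taking the union: the regions partially overlap — summed areas 772.00 mm² minus the doubly-counted overlap 110.00 mm² gives 662.00 mm² — area = 662.00 mm². Checking containment: at z = 4.48 the cross-section extends beyond the z = 3.08 cross-section by about 442.00 mm².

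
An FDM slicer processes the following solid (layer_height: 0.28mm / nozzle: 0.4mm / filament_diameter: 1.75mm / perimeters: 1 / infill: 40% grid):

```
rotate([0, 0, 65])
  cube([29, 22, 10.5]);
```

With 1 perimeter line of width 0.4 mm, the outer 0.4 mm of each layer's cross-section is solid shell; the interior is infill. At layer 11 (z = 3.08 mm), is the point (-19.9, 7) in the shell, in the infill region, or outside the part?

outside

At z = 3.08 mm: the cube (footprint 29×22) is included at this height; (whole slice rotated 65° about Z — lengths, areas and connectivity unchanged). Overall, the cross-section is a single solid region. Undo the 65° rotation: the query point maps to (-2.066, 20.994) in the un-rotated model frame. The nearest boundary edge runs (0.00, 22.00)→(0.00, 0.00); distance from the point to it = 2.07 mm. The point is not inside any of the regions above, so it lies outside the cross-section (2.07 mm from the nearest boundary).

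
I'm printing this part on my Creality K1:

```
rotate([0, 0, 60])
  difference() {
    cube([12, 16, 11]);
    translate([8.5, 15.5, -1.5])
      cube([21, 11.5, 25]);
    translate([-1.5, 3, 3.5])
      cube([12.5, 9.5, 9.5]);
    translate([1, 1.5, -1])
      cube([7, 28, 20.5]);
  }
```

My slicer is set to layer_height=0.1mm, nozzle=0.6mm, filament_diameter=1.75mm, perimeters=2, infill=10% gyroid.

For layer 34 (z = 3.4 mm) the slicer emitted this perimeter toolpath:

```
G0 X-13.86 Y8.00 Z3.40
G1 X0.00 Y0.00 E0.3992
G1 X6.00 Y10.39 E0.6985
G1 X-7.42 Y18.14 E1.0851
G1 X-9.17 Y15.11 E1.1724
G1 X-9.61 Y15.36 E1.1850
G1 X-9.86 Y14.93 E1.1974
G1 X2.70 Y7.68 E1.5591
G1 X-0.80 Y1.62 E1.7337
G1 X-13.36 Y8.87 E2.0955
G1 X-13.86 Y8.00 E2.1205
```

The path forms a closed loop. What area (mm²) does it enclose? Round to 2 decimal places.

88.79 mm²

Apply the shoelace formula to the sequence of (X, Y) vertices; enclosed area = 88.79 mm².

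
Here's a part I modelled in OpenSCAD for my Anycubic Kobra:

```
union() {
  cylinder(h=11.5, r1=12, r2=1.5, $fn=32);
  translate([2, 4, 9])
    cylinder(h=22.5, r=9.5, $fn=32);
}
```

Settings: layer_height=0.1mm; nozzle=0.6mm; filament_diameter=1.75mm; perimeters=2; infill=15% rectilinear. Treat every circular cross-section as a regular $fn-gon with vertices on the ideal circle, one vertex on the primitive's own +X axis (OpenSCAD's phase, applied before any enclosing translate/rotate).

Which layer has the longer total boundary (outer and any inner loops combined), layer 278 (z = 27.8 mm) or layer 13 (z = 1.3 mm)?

Layer 278 (z = 27.8): the cone is not intersected at this z (z outside [0, 11.5]); the r=9.5 cylinder at (2, 4) contributes a regular 32-gon of circumradius 9.5 (perimeter = 2·32·9.500·sin(180°/32) = 59.59 mm); Taking the union: only the r=9.5 cylinder at (2, 4) is present, so the union is just that shape — boundary = 59.59 mm. So its perimeter = 59.59 mm. Layer 13 (z = 1.3): the cone: at t=0.113 of its height the radius interpolates to r₁+(r₂−r₁)t = 10.813, giving a regular 32-gon of that circumradius (perimeter = 2·32·10.813·sin(180°/32) = 67.83 mm); the cylinder at (2, 4) is absent (z outside [9, 31.5]); Combining (union): only the cone is present, so the union is just that shape — boundary = 67.83 mm. So its perimeter = 67.83 mm. Layer 13 is larger (67.83 vs 59.59 mm).

layer 13 (z = 1.3 mm)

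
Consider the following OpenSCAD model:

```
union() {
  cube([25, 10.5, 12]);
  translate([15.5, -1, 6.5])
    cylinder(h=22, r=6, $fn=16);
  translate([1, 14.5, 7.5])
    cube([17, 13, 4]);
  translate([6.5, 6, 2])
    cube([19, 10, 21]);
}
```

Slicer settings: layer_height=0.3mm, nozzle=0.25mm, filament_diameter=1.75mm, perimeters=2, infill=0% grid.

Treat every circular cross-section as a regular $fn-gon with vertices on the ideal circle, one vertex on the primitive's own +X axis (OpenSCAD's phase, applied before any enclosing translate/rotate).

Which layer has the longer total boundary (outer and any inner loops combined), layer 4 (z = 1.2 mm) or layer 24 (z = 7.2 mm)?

Layer 4 (z = 1.2): the cube is present — its section is the full 25×10.5 rectangle (perimeter 71.00 mm); the cylinder at (15.5, -1) is not intersected at this z (z outside [6.5, 28.5]); the cube at (1, 14.5) is not intersected at this z (z outside [7.5, 11.5]); the cube at (6.5, 6) is not intersected at this z (z outside [2, 23]); Merging all regions: only the 25×10.5 cube is present, so the union is just that shape — boundary = 71.00 mm. So its perimeter = 71.00 mm. Layer 24 (z = 7.2): the cube is present — its section is the full 25×10.5 rectangle (perimeter 71.00 mm); the r=6 cylinder at (15.5, -1) contributes a regular 16-gon of circumradius 6 (perimeter = 2·16·6.000·sin(180°/16) = 37.46 mm); the cube at (1, 14.5) does not reach this height (z outside [7.5, 11.5]); the 19×10 cube at (6.5, 6) contributes its full rectangle (perimeter 58.00 mm); Taking the union: the regions partially overlap (shared area 126.56 mm²), so the edge portions inside another operand are dropped and the merged outline is re-measured after clipping — boundary = 92.17 mm. So its perimeter = 92.17 mm. Layer 24 is larger (92.17 vs 71.00 mm).

layer 24 (z = 7.2 mm)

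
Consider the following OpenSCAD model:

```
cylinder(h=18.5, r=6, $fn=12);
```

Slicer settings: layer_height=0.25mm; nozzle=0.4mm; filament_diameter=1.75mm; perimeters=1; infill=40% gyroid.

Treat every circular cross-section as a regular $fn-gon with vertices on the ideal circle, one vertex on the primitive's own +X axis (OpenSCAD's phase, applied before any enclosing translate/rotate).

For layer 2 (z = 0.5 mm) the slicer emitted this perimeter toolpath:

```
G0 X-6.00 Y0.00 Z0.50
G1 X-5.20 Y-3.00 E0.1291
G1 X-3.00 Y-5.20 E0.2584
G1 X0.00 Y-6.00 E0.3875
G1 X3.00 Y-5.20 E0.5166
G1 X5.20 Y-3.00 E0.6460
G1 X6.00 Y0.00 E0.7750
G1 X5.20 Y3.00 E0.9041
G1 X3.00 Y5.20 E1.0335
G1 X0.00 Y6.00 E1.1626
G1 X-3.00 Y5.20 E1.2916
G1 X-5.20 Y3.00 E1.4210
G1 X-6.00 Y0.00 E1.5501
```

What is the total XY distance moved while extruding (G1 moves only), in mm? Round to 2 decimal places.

Sum the Euclidean lengths of each G1 segment: total = 37.28 mm.

37.28 mm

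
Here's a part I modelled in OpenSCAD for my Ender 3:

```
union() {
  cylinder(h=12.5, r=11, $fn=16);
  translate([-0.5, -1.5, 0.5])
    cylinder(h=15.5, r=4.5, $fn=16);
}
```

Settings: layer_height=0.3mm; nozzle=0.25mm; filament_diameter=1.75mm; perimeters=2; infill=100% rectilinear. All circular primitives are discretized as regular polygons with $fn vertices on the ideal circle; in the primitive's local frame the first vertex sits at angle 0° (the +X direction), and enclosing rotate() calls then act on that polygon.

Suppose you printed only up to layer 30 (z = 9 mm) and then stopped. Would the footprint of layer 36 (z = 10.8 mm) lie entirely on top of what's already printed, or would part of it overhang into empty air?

entirely on top

Compare the two slices. At z = 9: the r=11 cylinder contributes a regular 16-gon of circumradius 11 (area = (16/2)·11.000²·sin(360°/16) = 370.44 mm²); the r=4.5 cylinder at (-0.5, -1.5) contributes a regular 16-gon of circumradius 4.5 (area = (16/2)·4.500²·sin(360°/16) = 61.99 mm²); Merging all regions: the r=4.5 cylinder at (-0.5, -1.5) lies entirely inside the r=11 cylinder, so the union is just the r=11 cylinder — area = 370.44 mm². At z = 10.8: the r=11 cylinder contributes a regular 16-gon of circumradius 11 (area = (16/2)·11.000²·sin(360°/16) = 370.44 mm²); the r=4.5 cylinder at (-0.5, -1.5) contributes a regular 16-gon of circumradius 4.5 (area = (16/2)·4.500²·sin(360°/16) = 61.99 mm²); Merging all regions: the r=4.5 cylinder at (-0.5, -1.5) lies entirely inside the r=11 cylinder, so the union is just the r=11 cylinder — area = 370.44 mm². Checking containment: the cross-section at z = 10.8 is a subset of the cross-section at z = 9.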